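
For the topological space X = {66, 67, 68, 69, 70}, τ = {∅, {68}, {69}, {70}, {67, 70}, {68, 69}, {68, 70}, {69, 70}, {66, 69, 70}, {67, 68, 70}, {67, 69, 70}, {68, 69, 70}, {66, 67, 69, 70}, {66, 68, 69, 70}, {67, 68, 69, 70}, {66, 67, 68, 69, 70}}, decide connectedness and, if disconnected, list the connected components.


(X, τ) is disconnected; components = [{68}, {66, 67, 69, 70}].

Find clopen sets (U ∈ τ with X ∖ U ∈ τ):
  U = ∅, X ∖ U = {66, 67, 68, 69, 70} — both open, so U is clopen.
  U = {68}, X ∖ U = {66, 67, 69, 70} — both open, so U is clopen.
  U = {66, 67, 69, 70}, X ∖ U = {68} — both open, so U is clopen.
  U = {66, 67, 68, 69, 70}, X ∖ U = ∅ — both open, so U is clopen.
Nontrivial clopen(s) exist: e.g. {66, 67, 69, 70}. So (X, τ) is disconnected.
Compute connected components by grouping points that agree on all clopens:
  component: {68}
  component: {66, 67, 69, 70}


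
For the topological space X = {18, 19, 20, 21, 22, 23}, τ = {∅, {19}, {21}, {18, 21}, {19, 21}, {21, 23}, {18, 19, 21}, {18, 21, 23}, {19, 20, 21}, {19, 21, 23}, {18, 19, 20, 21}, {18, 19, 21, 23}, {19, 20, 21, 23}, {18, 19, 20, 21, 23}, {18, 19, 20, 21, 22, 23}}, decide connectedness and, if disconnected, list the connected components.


(X, τ) is connected.

Find clopen sets (U ∈ τ with X ∖ U ∈ τ):
  U = ∅, X ∖ U = {18, 19, 20, 21, 22, 23} — both open, so U is clopen.
  U = {18, 19, 20, 21, 22, 23}, X ∖ U = ∅ — both open, so U is clopen.
Only trivial clopens (∅ and X) exist, so (X, τ) is connected.
Compute connected components by grouping points that agree on all clopens:
  component: {18, 19, 20, 21, 22, 23}


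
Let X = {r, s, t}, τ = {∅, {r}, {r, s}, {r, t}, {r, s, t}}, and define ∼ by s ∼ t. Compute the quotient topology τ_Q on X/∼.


X/∼ = {[r], [s=t]}; |τ_Q| = 3.

Equivalence classes: [r], [s=t].
Quotient map π: X → X/∼ sends r ↦ [r], s ↦ [s=t], t ↦ [s=t].
For each subset V ⊆ X/∼, compute π^{-1}(V) ⊆ X and check whether π^{-1}(V) ∈ τ. V is open in τ_Q iff π^{-1}(V) ∈ τ.
  V = {}: π^{-1}(V) = ∅ ∈ τ ✓.
  V = {[r]}: π^{-1}(V) = {r} ∈ τ ✓.
  V = {[s=t]}: π^{-1}(V) = {s, t} ∉ τ ✗.
  V = {[r], [s=t]}: π^{-1}(V) = {r, s, t} ∈ τ ✓.
Open sets in the quotient: τ_Q = {{}, {[r]}, {[r], [s=t]}} (3 elements).


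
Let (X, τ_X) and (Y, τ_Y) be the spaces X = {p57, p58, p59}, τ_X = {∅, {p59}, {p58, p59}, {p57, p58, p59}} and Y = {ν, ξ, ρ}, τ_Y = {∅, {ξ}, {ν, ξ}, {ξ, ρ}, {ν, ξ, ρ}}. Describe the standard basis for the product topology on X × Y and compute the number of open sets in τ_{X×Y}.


Basis B = {∅ × ∅, {p59} × {ξ}, {p58, p59} × {ξ}, {p59} × {ν, ξ}, {p59} × {ξ, ρ}, {p57, p58, p59} × {ξ}, {p59} × {ν, ξ, ρ}, {p58, p59} × {ν, ξ}, {p58, p59} × {ξ, ρ}, {p57, p58, p59} × {ν, ξ}, {p57, p58, p59} × {ξ, ρ}, {p58, p59} × {ν, ξ, ρ}, {p57, p58, p59} × {ν, ξ, ρ}}; |τ_{X×Y}| = 30.

Enumerate products U × V with U ∈ τ_X, V ∈ τ_Y (deduplicated):
  ∅ × ∅ = {} (∅)
  {p59} × {ξ} = {(p59,ξ)}
  {p58, p59} × {ξ} = {(p58,ξ), (p59,ξ)}
  {p59} × {ν, ξ} = {(p59,ν), (p59,ξ)}
  {p59} × {ξ, ρ} = {(p59,ξ), (p59,ρ)}
  {p57, p58, p59} × {ξ} = {(p57,ξ), (p58,ξ), (p59,ξ)}
  {p59} × {ν, ξ, ρ} = {(p59,ν), (p59,ξ), (p59,ρ)}
  {p58, p59} × {ν, ξ} = {(p58,ν), (p58,ξ), (p59,ν), (p59,ξ)}
  {p58, p59} × {ξ, ρ} = {(p58,ξ), (p58,ρ), (p59,ξ), (p59,ρ)}
  {p57, p58, p59} × {ν, ξ} = {(p57,ν), (p57,ξ), (p58,ν), (p58,ξ), (p59,ν), (p59,ξ)}
  {p57, p58, p59} × {ξ, ρ} = {(p57,ξ), (p57,ρ), (p58,ξ), (p58,ρ), (p59,ξ), (p59,ρ)}
  {p58, p59} × {ν, ξ, ρ} = {(p58,ν), (p58,ξ), (p58,ρ), (p59,ν), (p59,ξ), (p59,ρ)}
  {p57, p58, p59} × {ν, ξ, ρ} = {(p57,ν), (p57,ξ), (p57,ρ), (p58,ν), (p58,ξ), (p58,ρ), (p59,ν), (p59,ξ), (p59,ρ)}
These 13 distinct sets form the basis B.
Close under arbitrary unions to get τ_{X×Y}; counting gives |τ_{X×Y}| = 30.


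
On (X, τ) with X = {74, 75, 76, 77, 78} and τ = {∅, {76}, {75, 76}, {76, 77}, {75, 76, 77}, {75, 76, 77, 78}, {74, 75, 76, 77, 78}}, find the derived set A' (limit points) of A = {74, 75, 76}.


A' = {74, 75, 77, 78}

For each x ∈ X, list the open sets U ∈ τ with x ∈ U, then check whether U ∩ (A ∖ {x}) ≠ ∅ for every such U.
  x = 74: opens ∋ x are {74, 75, 76, 77, 78}; each meets A ∖ {74}, so x IS a limit point.
  x = 75: opens ∋ x are {75, 76}, {75, 76, 77}, {75, 76, 77, 78}, {74, 75, 76, 77, 78}; each meets A ∖ {75}, so x IS a limit point.
  x = 76: open {76} ∋ x has {76} ∩ (A ∖ {76}) = ∅, so x is NOT a limit point.
  x = 77: opens ∋ x are {76, 77}, {75, 76, 77}, {75, 76, 77, 78}, {74, 75, 76, 77, 78}; each meets A ∖ {77}, so x IS a limit point.
  x = 78: opens ∋ x are {75, 76, 77, 78}, {74, 75, 76, 77, 78}; each meets A ∖ {78}, so x IS a limit point.
Collecting: A' = {74, 75, 77, 78}.


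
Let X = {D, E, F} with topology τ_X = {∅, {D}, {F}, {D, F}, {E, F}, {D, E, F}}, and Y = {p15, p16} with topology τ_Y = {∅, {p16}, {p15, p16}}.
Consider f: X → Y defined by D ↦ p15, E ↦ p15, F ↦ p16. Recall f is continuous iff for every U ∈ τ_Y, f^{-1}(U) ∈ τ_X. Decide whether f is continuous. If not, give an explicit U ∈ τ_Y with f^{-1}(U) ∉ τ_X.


f IS continuous.

Compute f^{-1}(U) for each U ∈ τ_Y:
  U = ∅: f^{-1}(U) = ∅ ∈ τ_X ✓.
  U = {p16}: f^{-1}(U) = {F} ∈ τ_X ✓.
  U = {p15, p16}: f^{-1}(U) = {D, E, F} ∈ τ_X ✓.
Every preimage lies in τ_X, so f IS continuous.


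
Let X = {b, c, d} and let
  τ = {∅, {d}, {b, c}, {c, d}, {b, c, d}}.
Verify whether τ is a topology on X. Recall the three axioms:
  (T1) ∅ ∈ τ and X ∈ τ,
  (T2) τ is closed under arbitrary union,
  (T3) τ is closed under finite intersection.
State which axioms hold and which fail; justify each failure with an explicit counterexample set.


τ is NOT a topology on X.

Axiom (T1): ∅ ∈ τ? Yes; X ∈ τ? Yes.
Axiom (T2/T3): check pairwise unions and intersections of members of τ.
Counterexample for (T3): {b, c} ∩ {c, d} = {c} ∉ τ. Therefore τ is NOT a topology.


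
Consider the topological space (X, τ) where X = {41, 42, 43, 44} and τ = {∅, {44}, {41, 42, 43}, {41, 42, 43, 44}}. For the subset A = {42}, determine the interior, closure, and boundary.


int(A) = ∅, cl(A) = {41, 42, 43}, ∂A = {41, 42, 43}.

Closed sets in (X, τ) are complements of opens:
  closed(X, τ) = {∅, {44}, {41, 42, 43}, {41, 42, 43, 44}}.
int(A) = ⋃ {U ∈ τ : U ⊆ A}. Opens contained in A: ∅.
Taking the union of these: int(A) = ∅.
cl(A) = ⋂ {C closed : A ⊆ C}. Closed sets containing A: {41, 42, 43}, {41, 42, 43, 44}.
Intersecting these: cl(A) = {41, 42, 43}.
∂A = cl(A) ∖ int(A) = {41, 42, 43} ∖ ∅ = {41, 42, 43}.


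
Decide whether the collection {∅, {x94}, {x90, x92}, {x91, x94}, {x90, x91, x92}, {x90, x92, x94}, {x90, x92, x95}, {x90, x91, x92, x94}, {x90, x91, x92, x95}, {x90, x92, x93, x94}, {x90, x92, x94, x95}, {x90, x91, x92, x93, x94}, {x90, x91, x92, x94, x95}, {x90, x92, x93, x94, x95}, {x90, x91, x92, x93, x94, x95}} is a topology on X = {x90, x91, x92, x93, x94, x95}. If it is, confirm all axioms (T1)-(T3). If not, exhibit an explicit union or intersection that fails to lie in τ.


τ is NOT a topology on X.

Axiom (T1): ∅ ∈ τ? Yes; X ∈ τ? Yes.
Axiom (T2/T3): check pairwise unions and intersections of members of τ.
Counterexample for (T3): {x91, x94} ∩ {x90, x91, x92} = {x91} ∉ τ. Therefore τ is NOT a topology.


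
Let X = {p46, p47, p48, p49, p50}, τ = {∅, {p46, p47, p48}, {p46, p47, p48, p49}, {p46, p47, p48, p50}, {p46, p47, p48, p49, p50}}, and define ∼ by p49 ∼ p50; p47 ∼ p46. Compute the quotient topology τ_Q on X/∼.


X/∼ = {[p46=p47], [p48], [p49=p50]}; |τ_Q| = 3.

Equivalence classes: [p46=p47], [p48], [p49=p50].
Quotient map π: X → X/∼ sends p46 ↦ [p46=p47], p47 ↦ [p46=p47], p48 ↦ [p48], p49 ↦ [p49=p50], p50 ↦ [p49=p50].
For each subset V ⊆ X/∼, compute π^{-1}(V) ⊆ X and check whether π^{-1}(V) ∈ τ. V is open in τ_Q iff π^{-1}(V) ∈ τ.
  V = {}: π^{-1}(V) = ∅ ∈ τ ✓.
  V = {[p46=p47]}: π^{-1}(V) = {p46, p47} ∉ τ ✗.
  V = {[p48]}: π^{-1}(V) = {p48} ∉ τ ✗.
  V = {[p46=p47], [p48]}: π^{-1}(V) = {p46, p47, p48} ∈ τ ✓.
  V = {[p49=p50]}: π^{-1}(V) = {p49, p50} ∉ τ ✗.
  V = {[p46=p47], [p49=p50]}: π^{-1}(V) = {p46, p47, p49, p50} ∉ τ ✗.
  V = {[p48], [p49=p50]}: π^{-1}(V) = {p48, p49, p50} ∉ τ ✗.
  V = {[p46=p47], [p48], [p49=p50]}: π^{-1}(V) = {p46, p47, p48, p49, p50} ∈ τ ✓.
Open sets in the quotient: τ_Q = {{}, {[p46=p47], [p48]}, {[p46=p47], [p48], [p49=p50]}} (3 elements).


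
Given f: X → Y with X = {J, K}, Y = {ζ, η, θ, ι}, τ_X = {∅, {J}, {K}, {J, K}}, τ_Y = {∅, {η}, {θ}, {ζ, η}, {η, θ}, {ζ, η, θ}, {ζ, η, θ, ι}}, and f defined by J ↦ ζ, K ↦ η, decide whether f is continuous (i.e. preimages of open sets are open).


f IS continuous.

Compute f^{-1}(U) for each U ∈ τ_Y:
  U = ∅: f^{-1}(U) = ∅ ∈ τ_X ✓.
  U = {η}: f^{-1}(U) = {K} ∈ τ_X ✓.
  U = {θ}: f^{-1}(U) = ∅ ∈ τ_X ✓.
  U = {ζ, η}: f^{-1}(U) = {J, K} ∈ τ_X ✓.
  U = {η, θ}: f^{-1}(U) = {K} ∈ τ_X ✓.
  U = {ζ, η, θ}: f^{-1}(U) = {J, K} ∈ τ_X ✓.
  U = {ζ, η, θ, ι}: f^{-1}(U) = {J, K} ∈ τ_X ✓.
Every preimage lies in τ_X, so f IS continuous.


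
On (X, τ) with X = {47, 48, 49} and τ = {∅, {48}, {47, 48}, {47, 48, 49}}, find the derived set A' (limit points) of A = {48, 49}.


A' = {47, 49}

For each x ∈ X, list the open sets U ∈ τ with x ∈ U, then check whether U ∩ (A ∖ {x}) ≠ ∅ for every such U.
  x = 47: opens ∋ x are {47, 48}, {47, 48, 49}; each meets A ∖ {47}, so x IS a limit point.
  x = 48: open {48} ∋ x has {48} ∩ (A ∖ {48}) = ∅, so x is NOT a limit point.
  x = 49: opens ∋ x are {47, 48, 49}; each meets A ∖ {49}, so x IS a limit point.
Collecting: A' = {47, 49}.


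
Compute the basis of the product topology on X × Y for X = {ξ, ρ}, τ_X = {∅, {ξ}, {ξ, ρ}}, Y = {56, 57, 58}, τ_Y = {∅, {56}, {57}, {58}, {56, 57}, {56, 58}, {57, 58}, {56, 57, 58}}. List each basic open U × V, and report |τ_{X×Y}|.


Basis B = {∅ × ∅, {ξ} × {56}, {ξ} × {57}, {ξ} × {58}, {ξ} × {56, 57}, {ξ} × {56, 58}, {ξ, ρ} × {56}, {ξ} × {57, 58}, {ξ, ρ} × {57}, {ξ, ρ} × {58}, {ξ} × {56, 57, 58}, {ξ, ρ} × {56, 57}, {ξ, ρ} × {56, 58}, {ξ, ρ} × {57, 58}, {ξ, ρ} × {56, 57, 58}}; |τ_{X×Y}| = 27.

Enumerate products U × V with U ∈ τ_X, V ∈ τ_Y (deduplicated):
  ∅ × ∅ = {} (∅)
  {ξ} × {56} = {(ξ,56)}
  {ξ} × {57} = {(ξ,57)}
  {ξ} × {58} = {(ξ,58)}
  {ξ} × {56, 57} = {(ξ,56), (ξ,57)}
  {ξ} × {56, 58} = {(ξ,56), (ξ,58)}
  {ξ, ρ} × {56} = {(ξ,56), (ρ,56)}
  {ξ} × {57, 58} = {(ξ,57), (ξ,58)}
  {ξ, ρ} × {57} = {(ξ,57), (ρ,57)}
  {ξ, ρ} × {58} = {(ξ,58), (ρ,58)}
  {ξ} × {56, 57, 58} = {(ξ,56), (ξ,57), (ξ,58)}
  {ξ, ρ} × {56, 57} = {(ξ,56), (ξ,57), (ρ,56), (ρ,57)}
  {ξ, ρ} × {56, 58} = {(ξ,56), (ξ,58), (ρ,56), (ρ,58)}
  {ξ, ρ} × {57, 58} = {(ξ,57), (ξ,58), (ρ,57), (ρ,58)}
  {ξ, ρ} × {56, 57, 58} = {(ξ,56), (ξ,57), (ξ,58), (ρ,56), (ρ,57), (ρ,58)}
These 15 distinct sets form the basis B.
Close under arbitrary unions to get τ_{X×Y}; counting gives |τ_{X×Y}| = 27.


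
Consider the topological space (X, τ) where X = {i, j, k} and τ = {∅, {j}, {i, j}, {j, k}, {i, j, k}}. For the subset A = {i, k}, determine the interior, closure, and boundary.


int(A) = ∅, cl(A) = {i, k}, ∂A = {i, k}.

Closed sets in (X, τ) are complements of opens:
  closed(X, τ) = {∅, {i}, {k}, {i, k}, {i, j, k}}.
int(A) = ⋃ {U ∈ τ : U ⊆ A}. Opens contained in A: ∅.
Taking the union of these: int(A) = ∅.
cl(A) = ⋂ {C closed : A ⊆ C}. Closed sets containing A: {i, k}, {i, j, k}.
Intersecting these: cl(A) = {i, k}.
∂A = cl(A) ∖ int(A) = {i, k} ∖ ∅ = {i, k}.


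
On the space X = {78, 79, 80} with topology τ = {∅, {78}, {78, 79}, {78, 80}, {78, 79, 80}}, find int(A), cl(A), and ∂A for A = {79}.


int(A) = ∅, cl(A) = {79}, ∂A = {79}.

Closed sets in (X, τ) are complements of opens:
  closed(X, τ) = {∅, {79}, {80}, {79, 80}, {78, 79, 80}}.
int(A) = ⋃ {U ∈ τ : U ⊆ A}. Opens contained in A: ∅.
Taking the union of these: int(A) = ∅.
cl(A) = ⋂ {C closed : A ⊆ C}. Closed sets containing A: {79}, {79, 80}, {78, 79, 80}.
Intersecting these: cl(A) = {79}.
∂A = cl(A) ∖ int(A) = {79} ∖ ∅ = {79}.


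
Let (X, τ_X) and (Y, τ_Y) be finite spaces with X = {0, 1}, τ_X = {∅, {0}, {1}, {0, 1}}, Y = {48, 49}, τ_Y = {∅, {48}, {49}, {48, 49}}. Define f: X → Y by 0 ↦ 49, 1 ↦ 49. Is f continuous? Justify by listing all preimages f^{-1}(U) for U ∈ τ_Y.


f IS continuous.

Compute f^{-1}(U) for each U ∈ τ_Y:
  U = ∅: f^{-1}(U) = ∅ ∈ τ_X ✓.
  U = {48}: f^{-1}(U) = ∅ ∈ τ_X ✓.
  U = {49}: f^{-1}(U) = {0, 1} ∈ τ_X ✓.
  U = {48, 49}: f^{-1}(U) = {0, 1} ∈ τ_X ✓.
Every preimage lies in τ_X, so f IS continuous.


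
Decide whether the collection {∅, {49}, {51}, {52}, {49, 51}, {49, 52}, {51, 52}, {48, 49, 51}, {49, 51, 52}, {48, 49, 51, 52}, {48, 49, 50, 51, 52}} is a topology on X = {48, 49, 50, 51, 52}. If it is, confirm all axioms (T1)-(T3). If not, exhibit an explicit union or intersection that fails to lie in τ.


τ IS a topology on X.

Axiom (T1): ∅ ∈ τ? Yes; X ∈ τ? Yes.
Axiom (T2/T3): check pairwise unions and intersections of members of τ.
All pairwise intersections and unions checked — each lies in τ. Therefore τ satisfies (T1), (T2), (T3): it IS a topology on X.


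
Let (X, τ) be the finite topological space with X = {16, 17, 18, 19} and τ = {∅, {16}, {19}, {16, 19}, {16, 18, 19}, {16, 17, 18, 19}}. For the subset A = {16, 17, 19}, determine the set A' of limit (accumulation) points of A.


A' = {17, 18}

For each x ∈ X, list the open sets U ∈ τ with x ∈ U, then check whether U ∩ (A ∖ {x}) ≠ ∅ for every such U.
  x = 16: open {16} ∋ x has {16} ∩ (A ∖ {16}) = ∅, so x is NOT a limit point.
  x = 17: opens ∋ x are {16, 17, 18, 19}; each meets A ∖ {17}, so x IS a limit point.
  x = 18: opens ∋ x are {16, 18, 19}, {16, 17, 18, 19}; each meets A ∖ {18}, so x IS a limit point.
  x = 19: open {19} ∋ x has {19} ∩ (A ∖ {19}) = ∅, so x is NOT a limit point.
Collecting: A' = {17, 18}.


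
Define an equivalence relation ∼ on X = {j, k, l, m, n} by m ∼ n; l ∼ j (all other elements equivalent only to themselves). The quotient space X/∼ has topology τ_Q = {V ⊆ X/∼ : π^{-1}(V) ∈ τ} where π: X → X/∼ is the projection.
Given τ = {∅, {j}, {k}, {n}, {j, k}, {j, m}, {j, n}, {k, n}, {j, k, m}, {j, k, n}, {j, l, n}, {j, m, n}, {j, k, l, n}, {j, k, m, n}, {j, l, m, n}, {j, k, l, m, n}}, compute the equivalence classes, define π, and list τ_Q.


X/∼ = {[j=l], [k], [m=n]}; |τ_Q| = 4.

Equivalence classes: [j=l], [k], [m=n].
Quotient map π: X → X/∼ sends j ↦ [j=l], k ↦ [k], l ↦ [j=l], m ↦ [m=n], n ↦ [m=n].
For each subset V ⊆ X/∼, compute π^{-1}(V) ⊆ X and check whether π^{-1}(V) ∈ τ. V is open in τ_Q iff π^{-1}(V) ∈ τ.
  V = {}: π^{-1}(V) = ∅ ∈ τ ✓.
  V = {[j=l]}: π^{-1}(V) = {j, l} ∉ τ ✗.
  V = {[k]}: π^{-1}(V) = {k} ∈ τ ✓.
  V = {[j=l], [k]}: π^{-1}(V) = {j, k, l} ∉ τ ✗.
  V = {[m=n]}: π^{-1}(V) = {m, n} ∉ τ ✗.
  V = {[j=l], [m=n]}: π^{-1}(V) = {j, l, m, n} ∈ τ ✓.
  V = {[k], [m=n]}: π^{-1}(V) = {k, m, n} ∉ τ ✗.
  V = {[j=l], [k], [m=n]}: π^{-1}(V) = {j, k, l, m, n} ∈ τ ✓.
Open sets in the quotient: τ_Q = {{}, {[k]}, {[j=l], [m=n]}, {[j=l], [k], [m=n]}} (4 elements).


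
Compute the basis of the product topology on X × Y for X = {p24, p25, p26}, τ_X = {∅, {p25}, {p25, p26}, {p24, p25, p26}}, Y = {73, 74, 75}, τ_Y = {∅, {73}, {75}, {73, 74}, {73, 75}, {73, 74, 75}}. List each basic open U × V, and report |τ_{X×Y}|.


Basis B = {∅ × ∅, {p25} × {73}, {p25} × {75}, {p25} × {73, 74}, {p25} × {73, 75}, {p25, p26} × {73}, {p25, p26} × {75}, {p24, p25, p26} × {73}, {p24, p25, p26} × {75}, {p25} × {73, 74, 75}, {p25, p26} × {73, 74}, {p25, p26} × {73, 75}, {p24, p25, p26} × {73, 74}, {p24, p25, p26} × {73, 75}, {p25, p26} × {73, 74, 75}, {p24, p25, p26} × {73, 74, 75}}; |τ_{X×Y}| = 40.

Enumerate products U × V with U ∈ τ_X, V ∈ τ_Y (deduplicated):
  ∅ × ∅ = {} (∅)
  {p25} × {73} = {(p25,73)}
  {p25} × {75} = {(p25,75)}
  {p25} × {73, 74} = {(p25,73), (p25,74)}
  {p25} × {73, 75} = {(p25,73), (p25,75)}
  {p25, p26} × {73} = {(p25,73), (p26,73)}
  {p25, p26} × {75} = {(p25,75), (p26,75)}
  {p24, p25, p26} × {73} = {(p24,73), (p25,73), (p26,73)}
  {p24, p25, p26} × {75} = {(p24,75), (p25,75), (p26,75)}
  {p25} × {73, 74, 75} = {(p25,73), (p25,74), (p25,75)}
  {p25, p26} × {73, 74} = {(p25,73), (p25,74), (p26,73), (p26,74)}
  {p25, p26} × {73, 75} = {(p25,73), (p25,75), (p26,73), (p26,75)}
  {p24, p25, p26} × {73, 74} = {(p24,73), (p24,74), (p25,73), (p25,74), (p26,73), (p26,74)}
  {p24, p25, p26} × {73, 75} = {(p24,73), (p24,75), (p25,73), (p25,75), (p26,73), (p26,75)}
  {p25, p26} × {73, 74, 75} = {(p25,73), (p25,74), (p25,75), (p26,73), (p26,74), (p26,75)}
  {p24, p25, p26} × {73, 74, 75} = {(p24,73), (p24,74), (p24,75), (p25,73), (p25,74), (p25,75), (p26,73), (p26,74), (p26,75)}
These 16 distinct sets form the basis B.
Close under arbitrary unions to get τ_{X×Y}; counting gives |τ_{X×Y}| = 40.


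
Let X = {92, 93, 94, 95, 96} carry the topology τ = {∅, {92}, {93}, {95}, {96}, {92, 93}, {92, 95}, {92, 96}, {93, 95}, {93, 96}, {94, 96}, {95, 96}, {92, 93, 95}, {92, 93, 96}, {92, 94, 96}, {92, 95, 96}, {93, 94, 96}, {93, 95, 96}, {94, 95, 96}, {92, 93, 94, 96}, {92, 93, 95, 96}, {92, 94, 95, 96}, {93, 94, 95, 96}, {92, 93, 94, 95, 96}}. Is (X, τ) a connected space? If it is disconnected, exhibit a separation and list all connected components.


(X, τ) is disconnected; components = [{92}, {93}, {95}, {94, 96}].

Find clopen sets (U ∈ τ with X ∖ U ∈ τ):
  U = ∅, X ∖ U = {92, 93, 94, 95, 96} — both open, so U is clopen.
  U = {92}, X ∖ U = {93, 94, 95, 96} — both open, so U is clopen.
  U = {93}, X ∖ U = {92, 94, 95, 96} — both open, so U is clopen.
  U = {95}, X ∖ U = {92, 93, 94, 96} — both open, so U is clopen.
  U = {92, 93}, X ∖ U = {94, 95, 96} — both open, so U is clopen.
  U = {92, 95}, X ∖ U = {93, 94, 96} — both open, so U is clopen.
  U = {93, 95}, X ∖ U = {92, 94, 96} — both open, so U is clopen.
  U = {94, 96}, X ∖ U = {92, 93, 95} — both open, so U is clopen.
  U = {92, 93, 95}, X ∖ U = {94, 96} — both open, so U is clopen.
  U = {92, 94, 96}, X ∖ U = {93, 95} — both open, so U is clopen.
  U = {93, 94, 96}, X ∖ U = {92, 95} — both open, so U is clopen.
  U = {94, 95, 96}, X ∖ U = {92, 93} — both open, so U is clopen.
  U = {92, 93, 94, 96}, X ∖ U = {95} — both open, so U is clopen.
  U = {92, 94, 95, 96}, X ∖ U = {93} — both open, so U is clopen.
  U = {93, 94, 95, 96}, X ∖ U = {92} — both open, so U is clopen.
  U = {92, 93, 94, 95, 96}, X ∖ U = ∅ — both open, so U is clopen.
Nontrivial clopen(s) exist: e.g. {93, 95}. So (X, τ) is disconnected.
Compute connected components by grouping points that agree on all clopens:
  component: {92}
  component: {93}
  component: {95}
  component: {94, 96}


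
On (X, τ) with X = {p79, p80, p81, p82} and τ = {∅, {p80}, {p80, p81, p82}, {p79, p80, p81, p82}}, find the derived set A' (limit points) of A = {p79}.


A' = ∅

For each x ∈ X, list the open sets U ∈ τ with x ∈ U, then check whether U ∩ (A ∖ {x}) ≠ ∅ for every such U.
  x = p79: open {p79, p80, p81, p82} ∋ x has {p79, p80, p81, p82} ∩ (A ∖ {p79}) = ∅, so x is NOT a limit point.
  x = p80: open {p80} ∋ x has {p80} ∩ (A ∖ {p80}) = ∅, so x is NOT a limit point.
  x = p81: open {p80, p81, p82} ∋ x has {p80, p81, p82} ∩ (A ∖ {p81}) = ∅, so x is NOT a limit point.
  x = p82: open {p80, p81, p82} ∋ x has {p80, p81, p82} ∩ (A ∖ {p82}) = ∅, so x is NOT a limit point.
Collecting: A' = ∅.


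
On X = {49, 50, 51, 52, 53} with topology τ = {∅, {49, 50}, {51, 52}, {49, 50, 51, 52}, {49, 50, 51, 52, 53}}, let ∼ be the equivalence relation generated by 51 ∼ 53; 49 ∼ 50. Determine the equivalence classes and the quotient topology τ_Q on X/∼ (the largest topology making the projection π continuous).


X/∼ = {[49=50], [51=53], [52]}; |τ_Q| = 3.

Equivalence classes: [49=50], [51=53], [52].
Quotient map π: X → X/∼ sends 49 ↦ [49=50], 50 ↦ [49=50], 51 ↦ [51=53], 52 ↦ [52], 53 ↦ [51=53].
For each subset V ⊆ X/∼, compute π^{-1}(V) ⊆ X and check whether π^{-1}(V) ∈ τ. V is open in τ_Q iff π^{-1}(V) ∈ τ.
  V = {}: π^{-1}(V) = ∅ ∈ τ ✓.
  V = {[49=50]}: π^{-1}(V) = {49, 50} ∈ τ ✓.
  V = {[51=53]}: π^{-1}(V) = {51, 53} ∉ τ ✗.
  V = {[49=50], [51=53]}: π^{-1}(V) = {49, 50, 51, 53} ∉ τ ✗.
  V = {[52]}: π^{-1}(V) = {52} ∉ τ ✗.
  V = {[49=50], [52]}: π^{-1}(V) = {49, 50, 52} ∉ τ ✗.
  V = {[51=53], [52]}: π^{-1}(V) = {51, 52, 53} ∉ τ ✗.
  V = {[49=50], [51=53], [52]}: π^{-1}(V) = {49, 50, 51, 52, 53} ∈ τ ✓.
Open sets in the quotient: τ_Q = {{}, {[49=50]}, {[49=50], [51=53], [52]}} (3 elements).


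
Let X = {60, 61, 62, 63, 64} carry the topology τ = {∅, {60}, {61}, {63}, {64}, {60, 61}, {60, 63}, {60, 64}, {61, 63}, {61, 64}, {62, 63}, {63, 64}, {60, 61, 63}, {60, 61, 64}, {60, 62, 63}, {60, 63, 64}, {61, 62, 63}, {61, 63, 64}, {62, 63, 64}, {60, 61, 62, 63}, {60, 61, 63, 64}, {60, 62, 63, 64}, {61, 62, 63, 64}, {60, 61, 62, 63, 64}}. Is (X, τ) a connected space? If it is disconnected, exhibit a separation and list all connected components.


(X, τ) is disconnected; components = [{60}, {61}, {64}, {62, 63}].

Find clopen sets (U ∈ τ with X ∖ U ∈ τ):
  U = ∅, X ∖ U = {60, 61, 62, 63, 64} — both open, so U is clopen.
  U = {60}, X ∖ U = {61, 62, 63, 64} — both open, so U is clopen.
  U = {61}, X ∖ U = {60, 62, 63, 64} — both open, so U is clopen.
  U = {64}, X ∖ U = {60, 61, 62, 63} — both open, so U is clopen.
  U = {60, 61}, X ∖ U = {62, 63, 64} — both open, so U is clopen.
  U = {60, 64}, X ∖ U = {61, 62, 63} — both open, so U is clopen.
  U = {61, 64}, X ∖ U = {60, 62, 63} — both open, so U is clopen.
  U = {62, 63}, X ∖ U = {60, 61, 64} — both open, so U is clopen.
  U = {60, 61, 64}, X ∖ U = {62, 63} — both open, so U is clopen.
  U = {60, 62, 63}, X ∖ U = {61, 64} — both open, so U is clopen.
  U = {61, 62, 63}, X ∖ U = {60, 64} — both open, so U is clopen.
  U = {62, 63, 64}, X ∖ U = {60, 61} — both open, so U is clopen.
  U = {60, 61, 62, 63}, X ∖ U = {64} — both open, so U is clopen.
  U = {60, 62, 63, 64}, X ∖ U = {61} — both open, so U is clopen.
  U = {61, 62, 63, 64}, X ∖ U = {60} — both open, so U is clopen.
  U = {60, 61, 62, 63, 64}, X ∖ U = ∅ — both open, so U is clopen.
Nontrivial clopen(s) exist: e.g. {60, 62, 63, 64}. So (X, τ) is disconnected.
Compute connected components by grouping points that agree on all clopens:
  component: {60}
  component: {61}
  component: {64}
  component: {62, 63}


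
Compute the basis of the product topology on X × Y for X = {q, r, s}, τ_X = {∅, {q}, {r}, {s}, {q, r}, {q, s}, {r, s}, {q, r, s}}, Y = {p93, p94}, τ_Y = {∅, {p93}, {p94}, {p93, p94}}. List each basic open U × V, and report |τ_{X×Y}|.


Basis B = {∅ × ∅, {q} × {p93}, {q} × {p94}, {r} × {p93}, {r} × {p94}, {s} × {p93}, {s} × {p94}, {q} × {p93, p94}, {q, r} × {p93}, {q, s} × {p93}, {q, r} × {p94}, {q, s} × {p94}, {r} × {p93, p94}, {r, s} × {p93}, {r, s} × {p94}, {s} × {p93, p94}, {q, r, s} × {p93}, {q, r, s} × {p94}, {q, r} × {p93, p94}, {q, s} × {p93, p94}, {r, s} × {p93, p94}, {q, r, s} × {p93, p94}}; |τ_{X×Y}| = 64.

Enumerate products U × V with U ∈ τ_X, V ∈ τ_Y (deduplicated):
  ∅ × ∅ = {} (∅)
  {q} × {p93} = {(q,p93)}
  {q} × {p94} = {(q,p94)}
  {r} × {p93} = {(r,p93)}
  {r} × {p94} = {(r,p94)}
  {s} × {p93} = {(s,p93)}
  {s} × {p94} = {(s,p94)}
  {q} × {p93, p94} = {(q,p93), (q,p94)}
  {q, r} × {p93} = {(q,p93), (r,p93)}
  {q, s} × {p93} = {(q,p93), (s,p93)}
  {q, r} × {p94} = {(q,p94), (r,p94)}
  {q, s} × {p94} = {(q,p94), (s,p94)}
  {r} × {p93, p94} = {(r,p93), (r,p94)}
  {r, s} × {p93} = {(r,p93), (s,p93)}
  {r, s} × {p94} = {(r,p94), (s,p94)}
  {s} × {p93, p94} = {(s,p93), (s,p94)}
  {q, r, s} × {p93} = {(q,p93), (r,p93), (s,p93)}
  {q, r, s} × {p94} = {(q,p94), (r,p94), (s,p94)}
  {q, r} × {p93, p94} = {(q,p93), (q,p94), (r,p93), (r,p94)}
  {q, s} × {p93, p94} = {(q,p93), (q,p94), (s,p93), (s,p94)}
  {r, s} × {p93, p94} = {(r,p93), (r,p94), (s,p93), (s,p94)}
  {q, r, s} × {p93, p94} = {(q,p93), (q,p94), (r,p93), (r,p94), (s,p93), (s,p94)}
These 22 distinct sets form the basis B.
Close under arbitrary unions to get τ_{X×Y}; counting gives |τ_{X×Y}| = 64.


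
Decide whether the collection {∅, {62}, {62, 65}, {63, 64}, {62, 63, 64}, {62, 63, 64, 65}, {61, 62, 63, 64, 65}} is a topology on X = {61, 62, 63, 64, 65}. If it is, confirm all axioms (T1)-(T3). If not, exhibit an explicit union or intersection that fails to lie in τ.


τ IS a topology on X.

Axiom (T1): ∅ ∈ τ? Yes; X ∈ τ? Yes.
Axiom (T2/T3): check pairwise unions and intersections of members of τ.
All pairwise intersections and unions checked — each lies in τ. Therefore τ satisfies (T1), (T2), (T3): it IS a topology on X.


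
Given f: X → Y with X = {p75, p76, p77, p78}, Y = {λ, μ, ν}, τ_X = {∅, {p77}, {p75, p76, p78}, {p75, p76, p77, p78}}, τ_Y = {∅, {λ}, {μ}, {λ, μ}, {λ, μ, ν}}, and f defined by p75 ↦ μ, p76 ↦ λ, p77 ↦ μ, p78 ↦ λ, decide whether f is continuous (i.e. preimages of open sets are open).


f is NOT continuous.

Compute f^{-1}(U) for each U ∈ τ_Y:
  U = ∅: f^{-1}(U) = ∅ ∈ τ_X ✓.
  U = {λ}: f^{-1}(U) = {p76, p78} ∉ τ_X ✗.
  U = {μ}: f^{-1}(U) = {p75, p77} ∉ τ_X ✗.
  U = {λ, μ}: f^{-1}(U) = {p75, p76, p77, p78} ∈ τ_X ✓.
  U = {λ, μ, ν}: f^{-1}(U) = {p75, p76, p77, p78} ∈ τ_X ✓.
Found U = {λ} with f^{-1}(U) = {p76, p78} not in τ_X. Therefore f is NOT continuous.


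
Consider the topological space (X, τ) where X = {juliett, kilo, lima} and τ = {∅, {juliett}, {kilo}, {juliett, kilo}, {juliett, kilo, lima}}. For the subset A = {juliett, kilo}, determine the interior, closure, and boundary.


int(A) = {juliett, kilo}, cl(A) = {juliett, kilo, lima}, ∂A = {lima}.

Closed sets in (X, τ) are complements of opens:
  closed(X, τ) = {∅, {lima}, {juliett, lima}, {kilo, lima}, {juliett, kilo, lima}}.
int(A) = ⋃ {U ∈ τ : U ⊆ A}. Opens contained in A: ∅, {juliett}, {kilo}, {juliett, kilo}.
Taking the union of these: int(A) = {juliett, kilo}.
cl(A) = ⋂ {C closed : A ⊆ C}. Closed sets containing A: {juliett, kilo, lima}.
Intersecting these: cl(A) = {juliett, kilo, lima}.
∂A = cl(A) ∖ int(A) = {juliett, kilo, lima} ∖ {juliett, kilo} = {lima}.


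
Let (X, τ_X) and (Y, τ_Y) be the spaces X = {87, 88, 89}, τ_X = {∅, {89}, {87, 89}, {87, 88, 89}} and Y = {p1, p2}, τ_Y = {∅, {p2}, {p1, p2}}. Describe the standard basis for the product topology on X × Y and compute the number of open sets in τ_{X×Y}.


Basis B = {∅ × ∅, {89} × {p2}, {87, 89} × {p2}, {89} × {p1, p2}, {87, 88, 89} × {p2}, {87, 89} × {p1, p2}, {87, 88, 89} × {p1, p2}}; |τ_{X×Y}| = 10.

Enumerate products U × V with U ∈ τ_X, V ∈ τ_Y (deduplicated):
  ∅ × ∅ = {} (∅)
  {89} × {p2} = {(89,p2)}
  {87, 89} × {p2} = {(87,p2), (89,p2)}
  {89} × {p1, p2} = {(89,p1), (89,p2)}
  {87, 88, 89} × {p2} = {(87,p2), (88,p2), (89,p2)}
  {87, 89} × {p1, p2} = {(87,p1), (87,p2), (89,p1), (89,p2)}
  {87, 88, 89} × {p1, p2} = {(87,p1), (87,p2), (88,p1), (88,p2), (89,p1), (89,p2)}
These 7 distinct sets form the basis B.
Close under arbitrary unions to get τ_{X×Y}; counting gives |τ_{X×Y}| = 10.


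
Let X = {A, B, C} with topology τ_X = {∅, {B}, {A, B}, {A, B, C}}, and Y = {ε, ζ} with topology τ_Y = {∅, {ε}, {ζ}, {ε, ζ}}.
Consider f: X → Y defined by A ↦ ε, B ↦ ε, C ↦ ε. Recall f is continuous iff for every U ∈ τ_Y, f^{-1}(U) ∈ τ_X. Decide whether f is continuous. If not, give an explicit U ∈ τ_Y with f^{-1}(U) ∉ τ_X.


f IS continuous.

Compute f^{-1}(U) for each U ∈ τ_Y:
  U = ∅: f^{-1}(U) = ∅ ∈ τ_X ✓.
  U = {ε}: f^{-1}(U) = {A, B, C} ∈ τ_X ✓.
  U = {ζ}: f^{-1}(U) = ∅ ∈ τ_X ✓.
  U = {ε, ζ}: f^{-1}(U) = {A, B, C} ∈ τ_X ✓.
Every preimage lies in τ_X, so f IS continuous.


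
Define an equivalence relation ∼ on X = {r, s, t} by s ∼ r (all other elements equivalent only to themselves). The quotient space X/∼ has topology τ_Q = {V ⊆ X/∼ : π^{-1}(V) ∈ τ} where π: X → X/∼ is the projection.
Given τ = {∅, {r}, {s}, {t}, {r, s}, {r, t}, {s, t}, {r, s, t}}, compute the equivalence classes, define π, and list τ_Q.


X/∼ = {[r=s], [t]}; |τ_Q| = 4.

Equivalence classes: [r=s], [t].
Quotient map π: X → X/∼ sends r ↦ [r=s], s ↦ [r=s], t ↦ [t].
For each subset V ⊆ X/∼, compute π^{-1}(V) ⊆ X and check whether π^{-1}(V) ∈ τ. V is open in τ_Q iff π^{-1}(V) ∈ τ.
  V = {}: π^{-1}(V) = ∅ ∈ τ ✓.
  V = {[r=s]}: π^{-1}(V) = {r, s} ∈ τ ✓.
  V = {[t]}: π^{-1}(V) = {t} ∈ τ ✓.
  V = {[r=s], [t]}: π^{-1}(V) = {r, s, t} ∈ τ ✓.
Open sets in the quotient: τ_Q = {{}, {[r=s]}, {[t]}, {[r=s], [t]}} (4 elements).


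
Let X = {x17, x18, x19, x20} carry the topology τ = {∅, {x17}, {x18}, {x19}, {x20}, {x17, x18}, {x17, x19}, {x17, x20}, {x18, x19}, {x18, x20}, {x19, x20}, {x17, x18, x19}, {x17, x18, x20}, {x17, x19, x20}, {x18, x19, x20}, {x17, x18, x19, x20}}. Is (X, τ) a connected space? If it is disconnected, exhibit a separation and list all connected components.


(X, τ) is disconnected; components = [{x17}, {x18}, {x19}, {x20}].

Find clopen sets (U ∈ τ with X ∖ U ∈ τ):
  U = ∅, X ∖ U = {x17, x18, x19, x20} — both open, so U is clopen.
  U = {x17}, X ∖ U = {x18, x19, x20} — both open, so U is clopen.
  U = {x18}, X ∖ U = {x17, x19, x20} — both open, so U is clopen.
  U = {x19}, X ∖ U = {x17, x18, x20} — both open, so U is clopen.
  U = {x20}, X ∖ U = {x17, x18, x19} — both open, so U is clopen.
  U = {x17, x18}, X ∖ U = {x19, x20} — both open, so U is clopen.
  U = {x17, x19}, X ∖ U = {x18, x20} — both open, so U is clopen.
  U = {x17, x20}, X ∖ U = {x18, x19} — both open, so U is clopen.
  U = {x18, x19}, X ∖ U = {x17, x20} — both open, so U is clopen.
  U = {x18, x20}, X ∖ U = {x17, x19} — both open, so U is clopen.
  U = {x19, x20}, X ∖ U = {x17, x18} — both open, so U is clopen.
  U = {x17, x18, x19}, X ∖ U = {x20} — both open, so U is clopen.
  U = {x17, x18, x20}, X ∖ U = {x19} — both open, so U is clopen.
  U = {x17, x19, x20}, X ∖ U = {x18} — both open, so U is clopen.
  U = {x18, x19, x20}, X ∖ U = {x17} — both open, so U is clopen.
  U = {x17, x18, x19, x20}, X ∖ U = ∅ — both open, so U is clopen.
Nontrivial clopen(s) exist: e.g. {x18, x19, x20}. So (X, τ) is disconnected.
Compute connected components by grouping points that agree on all clopens:
  component: {x17}
  component: {x18}
  component: {x19}
  component: {x20}


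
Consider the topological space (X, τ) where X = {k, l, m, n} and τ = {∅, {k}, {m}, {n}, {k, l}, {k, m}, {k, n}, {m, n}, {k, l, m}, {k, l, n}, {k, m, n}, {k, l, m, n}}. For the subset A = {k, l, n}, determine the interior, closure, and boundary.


int(A) = {k, l, n}, cl(A) = {k, l, n}, ∂A = ∅.

Closed sets in (X, τ) are complements of opens:
  closed(X, τ) = {∅, {l}, {m}, {n}, {k, l}, {l, m}, {l, n}, {m, n}, {k, l, m}, {k, l, n}, {l, m, n}, {k, l, m, n}}.
int(A) = ⋃ {U ∈ τ : U ⊆ A}. Opens contained in A: ∅, {k}, {n}, {k, l}, {k, n}, {k, l, n}.
Taking the union of these: int(A) = {k, l, n}.
cl(A) = ⋂ {C closed : A ⊆ C}. Closed sets containing A: {k, l, n}, {k, l, m, n}.
Intersecting these: cl(A) = {k, l, n}.
∂A = cl(A) ∖ int(A) = {k, l, n} ∖ {k, l, n} = ∅.


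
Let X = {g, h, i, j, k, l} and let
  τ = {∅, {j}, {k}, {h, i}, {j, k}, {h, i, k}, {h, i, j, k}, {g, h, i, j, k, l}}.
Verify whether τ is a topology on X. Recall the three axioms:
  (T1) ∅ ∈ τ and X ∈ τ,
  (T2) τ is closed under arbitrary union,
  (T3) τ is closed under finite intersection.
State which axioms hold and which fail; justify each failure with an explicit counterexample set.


τ is NOT a topology on X.

Axiom (T1): ∅ ∈ τ? Yes; X ∈ τ? Yes.
Axiom (T2/T3): check pairwise unions and intersections of members of τ.
Counterexample for (T2): {j} ∪ {h, i} = {h, i, j} ∉ τ. Therefore τ is NOT a topology.


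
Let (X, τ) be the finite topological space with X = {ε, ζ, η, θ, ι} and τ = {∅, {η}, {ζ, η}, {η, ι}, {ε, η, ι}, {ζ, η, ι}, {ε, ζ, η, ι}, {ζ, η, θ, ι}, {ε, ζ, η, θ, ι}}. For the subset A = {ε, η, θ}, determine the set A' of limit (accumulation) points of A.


A' = {ε, ζ, θ, ι}

For each x ∈ X, list the open sets U ∈ τ with x ∈ U, then check whether U ∩ (A ∖ {x}) ≠ ∅ for every such U.
  x = ε: opens ∋ x are {ε, η, ι}, {ε, ζ, η, ι}, {ε, ζ, η, θ, ι}; each meets A ∖ {ε}, so x IS a limit point.
  x = ζ: opens ∋ x are {ζ, η}, {ζ, η, ι}, {ε, ζ, η, ι}, {ζ, η, θ, ι}, {ε, ζ, η, θ, ι}; each meets A ∖ {ζ}, so x IS a limit point.
  x = η: open {η} ∋ x has {η} ∩ (A ∖ {η}) = ∅, so x is NOT a limit point.
  x = θ: opens ∋ x are {ζ, η, θ, ι}, {ε, ζ, η, θ, ι}; each meets A ∖ {θ}, so x IS a limit point.
  x = ι: opens ∋ x are {η, ι}, {ε, η, ι}, {ζ, η, ι}, {ε, ζ, η, ι}, {ζ, η, θ, ι}, {ε, ζ, η, θ, ι}; each meets A ∖ {ι}, so x IS a limit point.
Collecting: A' = {ε, ζ, θ, ι}.


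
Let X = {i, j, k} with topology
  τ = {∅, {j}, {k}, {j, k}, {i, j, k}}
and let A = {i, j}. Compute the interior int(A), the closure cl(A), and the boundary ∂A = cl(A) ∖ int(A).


int(A) = {j}, cl(A) = {i, j}, ∂A = {i}.

Closed sets in (X, τ) are complements of opens:
  closed(X, τ) = {∅, {i}, {i, j}, {i, k}, {i, j, k}}.
int(A) = ⋃ {U ∈ τ : U ⊆ A}. Opens contained in A: ∅, {j}.
Taking the union of these: int(A) = {j}.
cl(A) = ⋂ {C closed : A ⊆ C}. Closed sets containing A: {i, j}, {i, j, k}.
Intersecting these: cl(A) = {i, j}.
∂A = cl(A) ∖ int(A) = {i, j} ∖ {j} = {i}.


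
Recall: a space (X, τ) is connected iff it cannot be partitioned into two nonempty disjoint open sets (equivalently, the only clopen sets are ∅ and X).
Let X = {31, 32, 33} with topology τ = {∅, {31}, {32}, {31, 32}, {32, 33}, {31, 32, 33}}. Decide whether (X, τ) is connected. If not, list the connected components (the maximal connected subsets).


(X, τ) is disconnected; components = [{31}, {32, 33}].

Find clopen sets (U ∈ τ with X ∖ U ∈ τ):
  U = ∅, X ∖ U = {31, 32, 33} — both open, so U is clopen.
  U = {31}, X ∖ U = {32, 33} — both open, so U is clopen.
  U = {32, 33}, X ∖ U = {31} — both open, so U is clopen.
  U = {31, 32, 33}, X ∖ U = ∅ — both open, so U is clopen.
Nontrivial clopen(s) exist: e.g. {31}. So (X, τ) is disconnected.
Compute connected components by grouping points that agree on all clopens:
  component: {31}
  component: {32, 33}


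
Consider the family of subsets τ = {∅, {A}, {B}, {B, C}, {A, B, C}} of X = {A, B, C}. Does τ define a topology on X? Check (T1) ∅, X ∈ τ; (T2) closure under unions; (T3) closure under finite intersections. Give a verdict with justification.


τ is NOT a topology on X.

Axiom (T1): ∅ ∈ τ? Yes; X ∈ τ? Yes.
Axiom (T2/T3): check pairwise unions and intersections of members of τ.
Counterexample for (T2): {A} ∪ {B} = {A, B} ∉ τ. Therefore τ is NOT a topology.


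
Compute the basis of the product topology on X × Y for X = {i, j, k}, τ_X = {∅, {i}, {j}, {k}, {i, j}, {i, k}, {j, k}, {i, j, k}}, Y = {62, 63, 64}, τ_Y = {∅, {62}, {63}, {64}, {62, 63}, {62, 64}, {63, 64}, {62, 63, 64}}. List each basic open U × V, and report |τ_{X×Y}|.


Basis B = {∅ × ∅, {i} × {62}, {i} × {63}, {i} × {64}, {j} × {62}, {j} × {63}, {j} × {64}, {k} × {62}, {k} × {63}, {k} × {64}, {i} × {62, 63}, {i} × {62, 64}, {i, j} × {62}, {i, k} × {62}, {i} × {63, 64}, {i, j} × {63}, {i, k} × {63}, {i, j} × {64}, {i, k} × {64}, {j} × {62, 63}, {j} × {62, 64}, {j, k} × {62}, {j} × {63, 64}, {j, k} × {63}, {j, k} × {64}, {k} × {62, 63}, {k} × {62, 64}, {k} × {63, 64}, {i} × {62, 63, 64}, {i, j, k} × {62}, {i, j, k} × {63}, {i, j, k} × {64}, {j} × {62, 63, 64}, {k} × {62, 63, 64}, {i, j} × {62, 63}, {i, k} × {62, 63}, {i, j} × {62, 64}, {i, k} × {62, 64}, {i, j} × {63, 64}, {i, k} × {63, 64}, {j, k} × {62, 63}, {j, k} × {62, 64}, {j, k} × {63, 64}, {i, j} × {62, 63, 64}, {i, k} × {62, 63, 64}, {i, j, k} × {62, 63}, {i, j, k} × {62, 64}, {i, j, k} × {63, 64}, {j, k} × {62, 63, 64}, {i, j, k} × {62, 63, 64}}; |τ_{X×Y}| = 512.

Enumerate products U × V with U ∈ τ_X, V ∈ τ_Y (deduplicated):
  ∅ × ∅ = {} (∅)
  {i} × {62} = {(i,62)}
  {i} × {63} = {(i,63)}
  {i} × {64} = {(i,64)}
  {j} × {62} = {(j,62)}
  {j} × {63} = {(j,63)}
  {j} × {64} = {(j,64)}
  {k} × {62} = {(k,62)}
  {k} × {63} = {(k,63)}
  {k} × {64} = {(k,64)}
  {i} × {62, 63} = {(i,62), (i,63)}
  {i} × {62, 64} = {(i,62), (i,64)}
  {i, j} × {62} = {(i,62), (j,62)}
  {i, k} × {62} = {(i,62), (k,62)}
  {i} × {63, 64} = {(i,63), (i,64)}
  {i, j} × {63} = {(i,63), (j,63)}
  {i, k} × {63} = {(i,63), (k,63)}
  {i, j} × {64} = {(i,64), (j,64)}
  {i, k} × {64} = {(i,64), (k,64)}
  {j} × {62, 63} = {(j,62), (j,63)}
  {j} × {62, 64} = {(j,62), (j,64)}
  {j, k} × {62} = {(j,62), (k,62)}
  {j} × {63, 64} = {(j,63), (j,64)}
  {j, k} × {63} = {(j,63), (k,63)}
  {j, k} × {64} = {(j,64), (k,64)}
  {k} × {62, 63} = {(k,62), (k,63)}
  {k} × {62, 64} = {(k,62), (k,64)}
  {k} × {63, 64} = {(k,63), (k,64)}
  {i} × {62, 63, 64} = {(i,62), (i,63), (i,64)}
  {i, j, k} × {62} = {(i,62), (j,62), (k,62)}
  {i, j, k} × {63} = {(i,63), (j,63), (k,63)}
  {i, j, k} × {64} = {(i,64), (j,64), (k,64)}
  {j} × {62, 63, 64} = {(j,62), (j,63), (j,64)}
  {k} × {62, 63, 64} = {(k,62), (k,63), (k,64)}
  {i, j} × {62, 63} = {(i,62), (i,63), (j,62), (j,63)}
  {i, k} × {62, 63} = {(i,62), (i,63), (k,62), (k,63)}
  {i, j} × {62, 64} = {(i,62), (i,64), (j,62), (j,64)}
  {i, k} × {62, 64} = {(i,62), (i,64), (k,62), (k,64)}
  {i, j} × {63, 64} = {(i,63), (i,64), (j,63), (j,64)}
  {i, k} × {63, 64} = {(i,63), (i,64), (k,63), (k,64)}
  {j, k} × {62, 63} = {(j,62), (j,63), (k,62), (k,63)}
  {j, k} × {62, 64} = {(j,62), (j,64), (k,62), (k,64)}
  {j, k} × {63, 64} = {(j,63), (j,64), (k,63), (k,64)}
  {i, j} × {62, 63, 64} = {(i,62), (i,63), (i,64), (j,62), (j,63), (j,64)}
  {i, k} × {62, 63, 64} = {(i,62), (i,63), (i,64), (k,62), (k,63), (k,64)}
  {i, j, k} × {62, 63} = {(i,62), (i,63), (j,62), (j,63), (k,62), (k,63)}
  {i, j, k} × {62, 64} = {(i,62), (i,64), (j,62), (j,64), (k,62), (k,64)}
  {i, j, k} × {63, 64} = {(i,63), (i,64), (j,63), (j,64), (k,63), (k,64)}
  {j, k} × {62, 63, 64} = {(j,62), (j,63), (j,64), (k,62), (k,63), (k,64)}
  {i, j, k} × {62, 63, 64} = {(i,62), (i,63), (i,64), (j,62), (j,63), (j,64), (k,62), (k,63), (k,64)}
These 50 distinct sets form the basis B.
Close under arbitrary unions to get τ_{X×Y}; counting gives |τ_{X×Y}| = 512.


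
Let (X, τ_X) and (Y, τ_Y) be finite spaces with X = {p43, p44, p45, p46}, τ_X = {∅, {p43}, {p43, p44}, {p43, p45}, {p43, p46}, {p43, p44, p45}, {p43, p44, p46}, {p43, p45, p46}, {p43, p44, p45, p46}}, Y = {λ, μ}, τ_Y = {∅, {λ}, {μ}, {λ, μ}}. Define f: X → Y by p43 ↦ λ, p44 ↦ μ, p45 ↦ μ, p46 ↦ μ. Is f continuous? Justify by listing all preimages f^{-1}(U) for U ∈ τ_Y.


f is NOT continuous.

Compute f^{-1}(U) for each U ∈ τ_Y:
  U = ∅: f^{-1}(U) = ∅ ∈ τ_X ✓.
  U = {λ}: f^{-1}(U) = {p43} ∈ τ_X ✓.
  U = {μ}: f^{-1}(U) = {p44, p45, p46} ∉ τ_X ✗.
  U = {λ, μ}: f^{-1}(U) = {p43, p44, p45, p46} ∈ τ_X ✓.
Found U = {μ} with f^{-1}(U) = {p44, p45, p46} not in τ_X. Therefore f is NOT continuous.
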